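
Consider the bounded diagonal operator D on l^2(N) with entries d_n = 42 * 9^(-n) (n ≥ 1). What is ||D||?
||D|| = 14/3 (attained at n = 1)

For D diagonal, ||D|| = sup_n |d_n|. The sequence d_n = 42 * 9^(-n) is positive and strictly decreasing (ratio 9^(-1) < 1), so the supremum is d_1 = 42/9 = 14/3. Hence ||D|| = 14/3.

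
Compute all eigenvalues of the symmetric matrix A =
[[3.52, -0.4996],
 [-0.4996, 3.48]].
sigma(A) ≈ {3, 4}

A is real symmetric, so its spectrum consists of real eigenvalues. Expanding the characteristic polynomial of the displayed matrix gives
  det(λ I - A) = p(λ) = λ^2 + (-7)λ + (12).
Solving p(λ) = 0 yields eigenvalues ≈ 3, 4. (A is shown rounded to 4 decimals, so these recover the underlying integer eigenvalues to within that precision.)
Verification: the trace of A = 7 equals the sum of eigenvalues 7, and det(A) ≈ 12.0000 matches the eigenvalue product 12.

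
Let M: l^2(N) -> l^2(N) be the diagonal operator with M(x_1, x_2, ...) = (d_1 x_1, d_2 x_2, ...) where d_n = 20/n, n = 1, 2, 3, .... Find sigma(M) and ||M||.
sigma(M) = {20/n : n ≥ 1} ∪ {0}; ||M|| = 20

A bounded diagonal operator on l^2 with diagonal entries d_n has spectrum equal to the closure of {d_n : n ≥ 1}: every d_n is an eigenvalue (with eigenvector e_n), so {d_n} ⊂ sigma(M); the spectrum is closed, so its closure is too; and for lambda not in the closure, (M - lambda I) has bounded inverse (the diagonal entries 1/(d_n - lambda) are bounded). For our sequence d_n = 20/n, n = 1, 2, 3, ...:
  - {d_n} = {20/n : n ≥ 1}; the only limit point is 0
  - closure = {20/n : n ≥ 1} ∪ {0}
For the norm: a diagonal operator has ||M|| = sup_n |d_n|. Here d_n = 20/n is positive and decreasing, so sup_n |d_n| = d_1 = 20. So ||M|| = 20.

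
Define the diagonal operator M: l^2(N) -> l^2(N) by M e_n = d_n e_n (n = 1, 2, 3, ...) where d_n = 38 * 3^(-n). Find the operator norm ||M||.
||M|| = 38/3 (attained at n = 1)

For M diagonal, ||M|| = sup_n |d_n|. The sequence d_n = 38 * 3^(-n) is positive and strictly decreasing (ratio 3^(-1) < 1), so the supremum is d_1 = 38/3. Hence ||M|| = 38/3.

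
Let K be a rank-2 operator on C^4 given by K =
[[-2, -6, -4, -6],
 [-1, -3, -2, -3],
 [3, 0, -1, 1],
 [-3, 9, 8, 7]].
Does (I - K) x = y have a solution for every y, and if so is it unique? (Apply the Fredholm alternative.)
(I - K) is invertible (det(I - K) = -24 ≠ 0), so for every y in C^4 the equation (I - K) x = y has a unique solution.

K has rank 2 and factors as K = U V^T = u1 v1^T + u2 v2^T with u1 = (0, 0, 1, -2), v1 = (3, 0, -1, 1), u2 = (2, 1, 0, -3), v2 = (-1, -3, -2, -3) (multiplying out reproduces the displayed K). The nonzero eigenvalues of U V^T coincide with those of the 2 x 2 matrix G = V^T U = [[v1·u1, v1·u2], [v2·u1, v2·u2]] = [[-3, 3], [4, 4]], and by the Sylvester determinant identity det(I_4 - U V^T) = det(I_2 - V^T U) = det([[4, -3], [-4, -3]]) = (4)(-3) - (-3)(-4) = -24. (Direct check: I - K =
[[3, 6, 4, 6],
 [1, 4, 2, 3],
 [-3, 0, 2, -1],
 [3, -9, -8, -6]]
has determinant -24.) The finite-dimensional Fredholm alternative says: either (I - K) is invertible, or ker(I - K) ≠ {0} and then range(I - K) = ker((I - K)^*)^⊥, with dim ker(I - K) = dim ker((I - K)^*). Since det(I - K) ≠ 0, 1 is not an eigenvalue of K and ker(I - K) = {0}, so we are in the first case: for every y there is a unique x = (I - K)^(-1) y. (Explicitly, by the Woodbury identity, (I - U V^T)^(-1) = I + U (I_2 - G)^(-1) V^T.)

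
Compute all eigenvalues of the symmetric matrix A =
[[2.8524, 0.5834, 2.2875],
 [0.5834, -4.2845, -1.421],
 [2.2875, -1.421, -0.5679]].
sigma(A) ≈ {-5, -1, 4}

A is real symmetric, so its spectrum consists of real eigenvalues. Expanding the characteristic polynomial of the displayed matrix gives
  det(λ I - A) = p(λ) = λ^3 + (2)λ^2 + (-19)λ + (-20).
Solving p(λ) = 0 yields eigenvalues ≈ -5, -1, 4. (A is shown rounded to 4 decimals, so these recover the underlying integer eigenvalues to within that precision.)
Verification: the trace of A = -2 equals the sum of eigenvalues -2, and det(A) ≈ 20.0006 matches the eigenvalue product 20.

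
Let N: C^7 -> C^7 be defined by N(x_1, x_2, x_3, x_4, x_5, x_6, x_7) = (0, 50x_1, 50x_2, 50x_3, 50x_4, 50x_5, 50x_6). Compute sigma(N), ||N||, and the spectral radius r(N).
sigma(N) = {0}; ||N|| = 50; r(N) = 0. (N is nilpotent with N^7 = 0.)

On C^7, N is a strictly lower-triangular matrix with 50 on the subdiagonal and zeros elsewhere, so its characteristic polynomial is lambda^7 and every eigenvalue is 0: sigma(N) = {0}. For the operator norm, N e_i = 50e_{i+1} for i = 1, ..., 6 and N e_7 = 0, so the singular values of N are 50 (with multiplicity 6) and 0; hence ||N|| = 50. The spectral radius r(N) = max|lambda| = 0. Note ||N|| > r(N) — characteristic of non-normal nilpotent operators. Indeed N^7 = 0.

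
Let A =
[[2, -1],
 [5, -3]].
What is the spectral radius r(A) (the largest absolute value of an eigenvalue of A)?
r(A) = (1 + sqrt(5))/2 ≈ 1.618

The eigenvalues of A are the roots of its characteristic polynomial. With M = A (coefficients from the trace and determinant):
  p(λ) = det(λ I - M) = λ^2 + λ - 1.
For λ^2 + λ - 1 the discriminant is 5. It is nonnegative but not a perfect square, so the roots are real and irrational: λ = (-1 ± sqrt(5))/2 ≈ 0.618, -1.618.
Thus the eigenvalues (to 4 decimals) are 0.618 (modulus 0.618); -1.618 (modulus 1.618). The spectral radius is the largest modulus: r(A) = (1 + sqrt(5))/2 ≈ 1.618. (Cross-check: r(A) ≤ ||A||_2 ≈ 6.2429; equality holds whenever A is normal, though it can also hold for some non-normal A.)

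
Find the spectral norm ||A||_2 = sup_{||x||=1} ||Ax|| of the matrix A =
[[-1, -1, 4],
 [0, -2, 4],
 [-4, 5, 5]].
||A||_2 ≈ 8.7733 (= sqrt(largest eigenvalue of A^T A))

||A||_2 = sigma_max(A) = sqrt(lambda_max(A^T A)). Form the symmetric matrix M = A^T A =
[[17, -19, -24],
 [-19, 30, 13],
 [-24, 13, 57]].
Its characteristic polynomial (trace, sum of principal 2x2 minors, determinant of M give the coefficients) is
  p(λ) = det(λ I - M) = λ^3 - 104λ^2 + 2083λ - 196.
No integer candidate from the rational root theorem (±divisors of 196) is a root, so the roots are irrational. The cubic discriminant is Δ = 10659147364 > 0, so there are three distinct real roots. p(0) = -196 and p(1) = 1784 have opposite signs, so a root lies in (0, 1); Newton's method refines it to λ ≈ 0.0945. p(26) = 1234 and p(27) = -88 have opposite signs, so a root lies in (26, 27); Newton's method refines it to λ ≈ 26.9345. p(76) = -3616 and p(77) = 112 have opposite signs, so a root lies in (76, 77); Newton's method refines it to λ ≈ 76.9709. Check (Vieta): the three roots sum to 104, matching tr M = 104.
So the eigenvalues of A^T A are ≈ 0.0945, 26.9345, 76.9709 (all ≥ 0, as they must be for A^T A). The largest is λ_max ≈ 76.9709, hence ||A||_2 = sqrt(λ_max) ≈ 8.7733.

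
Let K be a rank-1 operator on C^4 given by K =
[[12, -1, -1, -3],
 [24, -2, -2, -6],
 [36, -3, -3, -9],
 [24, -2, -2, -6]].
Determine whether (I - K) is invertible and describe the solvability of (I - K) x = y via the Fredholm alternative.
(I - K) is singular (det(I - K) = 0, i.e. 1 ∈ sigma(K)). (I - K) x = y is solvable iff y ⊥ ker((I - K)^*) = span{(12, -1, -1, -3)}, i.e. iff 12y_1 - y_2 - y_3 - 3y_4 = 0. When solvable, the solutions are x = y + c·(1, 2, 3, 2), c arbitrary (ker(I - K) = span{(1, 2, 3, 2)}, dimension 1).

K has rank 1, so it is an outer product K = u v^T: every row of K is a multiple of one row vector. Reading off the entries, u = (1, 2, 3, 2) and v = (12, -1, -1, -3) (row i of K equals u_i·v^T). A rank-one matrix u v^T satisfies K u = u (v·u) and kills the (3)-dimensional subspace v^⊥, so its characteristic polynomial is lambda^3 (lambda - v·u) with v·u = tr K = 1. Hence the eigenvalues of I - K are 1 (multiplicity 3) and 1 - (1) = 0, so det(I - K) = 0. (Direct check: I - K =
[[-11, 1, 1, 3],
 [-24, 3, 2, 6],
 [-36, 3, 4, 9],
 [-24, 2, 2, 7]]
has determinant 0.) So 1 is an eigenvalue of K and (I - K) is not invertible. The finite-dimensional Fredholm alternative says: either (I - K) is invertible, or ker(I - K) ≠ {0} and then range(I - K) = ker((I - K)^*)^⊥, with dim ker(I - K) = dim ker((I - K)^*). We are in the second case, so we need both kernels. Kernel of I - K: (I - K) u = u - u (v·u) = u - u = 0, so ker(I - K) = span{u} = span{(1, 2, 3, 2)} (it is exactly 1-dimensional because rank(I - K) = 3). Kernel of the adjoint: K is real, so (I - K)^* = I - K^T = I - v u^T, and (I - v u^T) v = v - v (u·v) = 0; hence ker((I - K)^*) = span{v} = span{(12, -1, -1, -3)}. Therefore (I - K) x = y is solvable iff <y, v> = 0, i.e. iff 12y_1 - y_2 - y_3 - 3y_4 = 0. When this holds, K y = u (v·y) = 0, so (I - K) y = y and x = y is a particular solution; the full solution set is the line x = y + c·u = y + c·(1, 2, 3, 2), c ∈ C.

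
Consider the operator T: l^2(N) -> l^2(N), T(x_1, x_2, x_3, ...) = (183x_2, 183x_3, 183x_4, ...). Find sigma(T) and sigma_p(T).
sigma(T) = closed disk {z in C : |z| ≤ 183}; sigma_p(T) = open disk {z in C : |z| < 183}

Note T = 183·V where V is the unit left shift (V x)_k = x_{k+1}; so sigma(T) = 183·sigma(V) and ||T|| = 183||V||. ||T x||^2 = 33489sum_{k≥2} |x_k|^2 ≤ 33489||x||^2, with equality on {x : x_1 = 0}, so ||T|| = 183. For any lambda with |lambda| < 183, set r = lambda/183 (|r| < 1); the vector x = (1, r, r^2, ...) is in l^2 and satisfies T x = 183(r, r^2, ...) = lambda x, so lambda is an eigenvalue. On the boundary |lambda| = 183 the geometric series diverges, so no l^2 eigenvector exists, but these lambda lie in the approximate point spectrum. Hence sigma(T) is the closed disk of radius 183 and sigma_p(T) is the open disk.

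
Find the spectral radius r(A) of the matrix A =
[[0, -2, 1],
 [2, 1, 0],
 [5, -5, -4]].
r(A) ≈ 5.1437

The eigenvalues of A are the roots of its characteristic polynomial. With M = A (coefficients from the trace, the sum of principal 2x2 minors, and det A):
  p(λ) = det(λ I - M) = λ^3 + 3λ^2 - 5λ + 31.
No integer candidate from the rational root theorem (±divisors of 31) is a root, so the roots are irrational. The cubic discriminant is Δ = -36940 < 0, so there is one real root and a complex-conjugate pair. p(-6) = -47 and p(-5) = 6 have opposite signs, so a root lies in (-6, -5); Newton's method refines it to λ ≈ -5.1437. Dividing out (λ - (-5.1437)) leaves approximately λ^2 - 2.1437λ + 6.0268. For λ^2 - 2.1437λ + 6.0268 the discriminant is -19.5115. It is negative, so the remaining roots are the complex-conjugate pair λ ≈ 1.0719 ± 2.2086i. Their product equals the constant term, so |λ|^2 ≈ 6.0268 and |λ| ≈ 2.4549.
Thus the eigenvalues (to 4 decimals) are -5.1437 (modulus 5.1437); 1.0719 ± 2.2086i (modulus 2.4549). The spectral radius is the largest modulus: r(A) ≈ 5.1437. (Cross-check: r(A) ≤ ||A||_2 ≈ 8.1826; equality holds whenever A is normal, though it can also hold for some non-normal A.)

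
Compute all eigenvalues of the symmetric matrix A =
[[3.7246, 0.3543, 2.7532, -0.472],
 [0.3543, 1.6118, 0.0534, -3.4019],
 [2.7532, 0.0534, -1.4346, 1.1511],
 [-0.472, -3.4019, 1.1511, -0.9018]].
sigma(A) ≈ {-4, -2, 4, 5}

A is real symmetric, so its spectrum consists of real eigenvalues. Expanding the characteristic polynomial of the displayed matrix gives
  det(λ I - A) = p(λ) = λ^4 + (-3)λ^3 + (-26)λ^2 + (48)λ + (160.003).
Solving p(λ) = 0 yields eigenvalues ≈ -4, -2, 4, 5. (A is shown rounded to 4 decimals, so these recover the underlying integer eigenvalues to within that precision.)
Verification: the trace of A = 3 equals the sum of eigenvalues 3, and det(A) ≈ 160.0030 matches the eigenvalue product 160.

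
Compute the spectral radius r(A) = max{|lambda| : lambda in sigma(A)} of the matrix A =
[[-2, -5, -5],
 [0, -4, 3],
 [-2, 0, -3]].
r(A) ≈ 5.5996

The eigenvalues of A are the roots of its characteristic polynomial. With M = A (coefficients from the trace, the sum of principal 2x2 minors, and det A):
  p(λ) = det(λ I - M) = λ^3 + 9λ^2 + 16λ - 46.
No integer candidate from the rational root theorem (±divisors of 46) is a root, so the roots are irrational. The cubic discriminant is Δ = -37876 < 0, so there is one real root and a complex-conjugate pair. p(1) = -20 and p(2) = 30 have opposite signs, so a root lies in (1, 2); Newton's method refines it to λ ≈ 1.467. Dividing out (λ - (1.467)) leaves approximately λ^2 + 10.467λ + 31.3556. For λ^2 + 10.467λ + 31.3556 the discriminant is -15.8634. It is negative, so the remaining roots are the complex-conjugate pair λ ≈ -5.2335 ± 1.9914i. Their product equals the constant term, so |λ|^2 ≈ 31.3556 and |λ| ≈ 5.5996.
Thus the eigenvalues (to 4 decimals) are 1.467 (modulus 1.467); -5.2335 ± 1.9914i (modulus 5.5996). The spectral radius is the largest modulus: r(A) ≈ 5.5996. (Cross-check: r(A) ≤ ||A||_2 ≈ 7.8425; equality holds whenever A is normal, though it can also hold for some non-normal A.)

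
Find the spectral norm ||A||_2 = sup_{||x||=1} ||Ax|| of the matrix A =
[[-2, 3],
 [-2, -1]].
||A||_2 = sqrt((18 + sqrt(68))/2) ≈ 3.6226 (= sqrt(largest eigenvalue of A^T A))

||A||_2 = sigma_max(A) = sqrt(lambda_max(A^T A)). Form the symmetric matrix M = A^T A =
[[8, -4],
 [-4, 10]].
Its characteristic polynomial (trace, determinant of M give the coefficients) is
  p(λ) = det(λ I - M) = λ^2 - 18λ + 64.
For λ^2 - 18λ + 64 the discriminant is 68. It is nonnegative but not a perfect square, so the roots are real and irrational: λ = (18 ± sqrt(68))/2 ≈ 13.1231, 4.8769.
So the eigenvalues of A^T A are ≈ 4.8769, 13.1231 (all ≥ 0, as they must be for A^T A). The largest is λ_max = (18 + sqrt(68))/2 ≈ 13.1231, hence ||A||_2 = sqrt(λ_max) = sqrt((18 + sqrt(68))/2) ≈ 3.6226.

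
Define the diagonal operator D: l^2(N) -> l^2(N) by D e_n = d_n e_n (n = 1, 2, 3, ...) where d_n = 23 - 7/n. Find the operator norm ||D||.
||D|| = 23

For a diagonal operator on l^2 with entries d_n, ||D|| = sup_n |d_n|. Here d_1 = 16, d_2 = 39/2, ..., and d_n = 23 - 7/n increases monotonically toward 23. All terms lie in [16, 23), so |d_n| = d_n and the supremum is the limit 23, which is not attained by any individual d_n. Hence ||D|| = 23.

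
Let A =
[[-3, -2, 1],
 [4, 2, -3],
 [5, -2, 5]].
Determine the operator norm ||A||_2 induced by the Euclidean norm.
||A||_2 ≈ 7.4593 (= sqrt(largest eigenvalue of A^T A))

||A||_2 = sigma_max(A) = sqrt(lambda_max(A^T A)). Form the symmetric matrix M = A^T A =
[[50, 4, 10],
 [4, 12, -18],
 [10, -18, 35]].
Its characteristic polynomial (trace, sum of principal 2x2 minors, determinant of M give the coefficients) is
  p(λ) = det(λ I - M) = λ^3 - 97λ^2 + 2330λ - 1600.
No integer candidate from the rational root theorem (±divisors of 1600) is a root, so the roots are irrational. The cubic discriminant is Δ = 1082032900 > 0, so there are three distinct real roots. p(0) = -1600 and p(1) = 634 have opposite signs, so a root lies in (0, 1); Newton's method refines it to λ ≈ 0.7074. p(40) = 400 and p(41) = -206 have opposite signs, so a root lies in (40, 41); Newton's method refines it to λ ≈ 40.6508. p(55) = -500 and p(56) = 304 have opposite signs, so a root lies in (55, 56); Newton's method refines it to λ ≈ 55.6418. Check (Vieta): the three roots sum to 97, matching tr M = 97.
So the eigenvalues of A^T A are ≈ 0.7074, 40.6508, 55.6418 (all ≥ 0, as they must be for A^T A). The largest is λ_max ≈ 55.6418, hence ||A||_2 = sqrt(λ_max) ≈ 7.4593.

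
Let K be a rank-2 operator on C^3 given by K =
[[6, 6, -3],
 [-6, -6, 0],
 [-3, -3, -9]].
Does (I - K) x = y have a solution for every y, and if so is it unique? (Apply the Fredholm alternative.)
(I - K) is invertible (det(I - K) = 1 ≠ 0), so for every y in C^3 the equation (I - K) x = y has a unique solution.

K has rank 2 and factors as K = U V^T = u1 v1^T + u2 v2^T with u1 = (2, -2, -1), v1 = (3, 3, 0), u2 = (1, 0, 3), v2 = (0, 0, -3) (multiplying out reproduces the displayed K). The nonzero eigenvalues of U V^T coincide with those of the 2 x 2 matrix G = V^T U = [[v1·u1, v1·u2], [v2·u1, v2·u2]] = [[0, 3], [3, -9]], and by the Sylvester determinant identity det(I_3 - U V^T) = det(I_2 - V^T U) = det([[1, -3], [-3, 10]]) = (1)(10) - (-3)(-3) = 1. (Direct check: I - K =
[[-5, -6, 3],
 [6, 7, 0],
 [3, 3, 10]]
has determinant 1.) The finite-dimensional Fredholm alternative says: either (I - K) is invertible, or ker(I - K) ≠ {0} and then range(I - K) = ker((I - K)^*)^⊥, with dim ker(I - K) = dim ker((I - K)^*). Since det(I - K) ≠ 0, 1 is not an eigenvalue of K and ker(I - K) = {0}, so we are in the first case: for every y there is a unique x = (I - K)^(-1) y. (Explicitly, by the Woodbury identity, (I - U V^T)^(-1) = I + U (I_2 - G)^(-1) V^T.)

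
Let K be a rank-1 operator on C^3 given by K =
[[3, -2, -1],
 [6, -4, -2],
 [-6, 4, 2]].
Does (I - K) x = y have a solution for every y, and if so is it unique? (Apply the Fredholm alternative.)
(I - K) is singular (det(I - K) = 0, i.e. 1 ∈ sigma(K)). (I - K) x = y is solvable iff y ⊥ ker((I - K)^*) = span{(3, -2, -1)}, i.e. iff 3y_1 - 2y_2 - y_3 = 0. When solvable, the solutions are x = y + c·(1, 2, -2), c arbitrary (ker(I - K) = span{(1, 2, -2)}, dimension 1).

K has rank 1, so it is an outer product K = u v^T: every row of K is a multiple of one row vector. Reading off the entries, u = (1, 2, -2) and v = (3, -2, -1) (row i of K equals u_i·v^T). A rank-one matrix u v^T satisfies K u = u (v·u) and kills the (2)-dimensional subspace v^⊥, so its characteristic polynomial is lambda^2 (lambda - v·u) with v·u = tr K = 1. Hence the eigenvalues of I - K are 1 (multiplicity 2) and 1 - (1) = 0, so det(I - K) = 0. (Direct check: I - K =
[[-2, 2, 1],
 [-6, 5, 2],
 [6, -4, -1]]
has determinant 0.) So 1 is an eigenvalue of K and (I - K) is not invertible. The finite-dimensional Fredholm alternative says: either (I - K) is invertible, or ker(I - K) ≠ {0} and then range(I - K) = ker((I - K)^*)^⊥, with dim ker(I - K) = dim ker((I - K)^*). We are in the second case, so we need both kernels. Kernel of I - K: (I - K) u = u - u (v·u) = u - u = 0, so ker(I - K) = span{u} = span{(1, 2, -2)} (it is exactly 1-dimensional because rank(I - K) = 2). Kernel of the adjoint: K is real, so (I - K)^* = I - K^T = I - v u^T, and (I - v u^T) v = v - v (u·v) = 0; hence ker((I - K)^*) = span{v} = span{(3, -2, -1)}. Therefore (I - K) x = y is solvable iff <y, v> = 0, i.e. iff 3y_1 - 2y_2 - y_3 = 0. When this holds, K y = u (v·y) = 0, so (I - K) y = y and x = y is a particular solution; the full solution set is the line x = y + c·u = y + c·(1, 2, -2), c ∈ C.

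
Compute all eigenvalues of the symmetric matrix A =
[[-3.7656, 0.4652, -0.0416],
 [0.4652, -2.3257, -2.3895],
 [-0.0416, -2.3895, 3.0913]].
sigma(A) ≈ {-4, -3, 4}

A is real symmetric, so its spectrum consists of real eigenvalues. Expanding the characteristic polynomial of the displayed matrix gives
  det(λ I - A) = p(λ) = λ^3 + (3)λ^2 + (-16)λ + (-48).
Solving p(λ) = 0 yields eigenvalues ≈ -4, -3, 4. (A is shown rounded to 4 decimals, so these recover the underlying integer eigenvalues to within that precision.)
Verification: the trace of A = -3 equals the sum of eigenvalues -3, and det(A) ≈ 48.0005 matches the eigenvalue product 48.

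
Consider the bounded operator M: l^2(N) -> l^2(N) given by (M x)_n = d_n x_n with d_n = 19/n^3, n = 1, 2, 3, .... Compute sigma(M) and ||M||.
sigma(M) = {19/n^3 : n ≥ 1} ∪ {0}; ||M|| = 19

A bounded diagonal operator on l^2 with diagonal entries d_n has spectrum equal to the closure of {d_n : n ≥ 1}: every d_n is an eigenvalue (with eigenvector e_n), so {d_n} ⊂ sigma(M); the spectrum is closed, so its closure is too; and for lambda not in the closure, (M - lambda I) has bounded inverse (the diagonal entries 1/(d_n - lambda) are bounded). For our sequence d_n = 19/n^3, n = 1, 2, 3, ...:
  - {d_n} = {19/n^3 : n ≥ 1}; the only limit point is 0
  - closure = {19/n^3 : n ≥ 1} ∪ {0}
For the norm: a diagonal operator has ||M|| = sup_n |d_n|. Here d_n = 19/n^3 is positive and decreasing, so sup_n |d_n| = d_1 = 19. So ||M|| = 19.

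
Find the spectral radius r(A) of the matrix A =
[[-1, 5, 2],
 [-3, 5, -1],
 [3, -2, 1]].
r(A) ≈ 3.87

The eigenvalues of A are the roots of its characteristic polynomial. With M = A (coefficients from the trace, the sum of principal 2x2 minors, and det A):
  p(λ) = det(λ I - M) = λ^3 - 5λ^2 + 6λ + 21.
No integer candidate from the rational root theorem (±divisors of 21) is a root, so the roots are irrational. The cubic discriminant is Δ = -12711 < 0, so there is one real root and a complex-conjugate pair. p(-2) = -19 and p(-1) = 9 have opposite signs, so a root lies in (-2, -1); Newton's method refines it to λ ≈ -1.4022. Dividing out (λ - (-1.4022)) leaves approximately λ^2 - 6.4022λ + 14.9769. For λ^2 - 6.4022λ + 14.9769 the discriminant is -18.9198. It is negative, so the remaining roots are the complex-conjugate pair λ ≈ 3.2011 ± 2.1748i. Their product equals the constant term, so |λ|^2 ≈ 14.9769 and |λ| ≈ 3.87.
Thus the eigenvalues (to 4 decimals) are -1.4022 (modulus 1.4022); 3.2011 ± 2.1748i (modulus 3.87). The spectral radius is the largest modulus: r(A) ≈ 3.87. (Cross-check: r(A) ≤ ||A||_2 ≈ 8.2371; equality holds whenever A is normal, though it can also hold for some non-normal A.)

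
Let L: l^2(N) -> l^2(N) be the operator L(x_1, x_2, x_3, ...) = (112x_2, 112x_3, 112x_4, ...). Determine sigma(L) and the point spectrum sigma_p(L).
sigma(L) = closed disk {z in C : |z| ≤ 112}; sigma_p(L) = open disk {z in C : |z| < 112}

Note L = 112·V where V is the unit left shift (V x)_k = x_{k+1}; so sigma(L) = 112·sigma(V) and ||L|| = 112||V||. ||L x||^2 = 12544sum_{k≥2} |x_k|^2 ≤ 12544||x||^2, with equality on {x : x_1 = 0}, so ||L|| = 112. For any lambda with |lambda| < 112, set r = lambda/112 (|r| < 1); the vector x = (1, r, r^2, ...) is in l^2 and satisfies L x = 112(r, r^2, ...) = lambda x, so lambda is an eigenvalue. On the boundary |lambda| = 112 the geometric series diverges, so no l^2 eigenvector exists, but these lambda lie in the approximate point spectrum. Hence sigma(L) is the closed disk of radius 112 and sigma_p(L) is the open disk.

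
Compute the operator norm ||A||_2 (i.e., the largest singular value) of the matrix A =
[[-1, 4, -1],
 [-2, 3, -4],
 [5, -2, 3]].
||A||_2 ≈ 8.5063 (= sqrt(largest eigenvalue of A^T A))

||A||_2 = sigma_max(A) = sqrt(lambda_max(A^T A)). Form the symmetric matrix M = A^T A =
[[30, -20, 24],
 [-20, 29, -22],
 [24, -22, 26]].
Its characteristic polynomial (trace, sum of principal 2x2 minors, determinant of M give the coefficients) is
  p(λ) = det(λ I - M) = λ^3 - 85λ^2 + 944λ - 2116.
No integer candidate from the rational root theorem (±divisors of 2116) is a root, so the roots are irrational. The cubic discriminant is Δ = 810863872 > 0, so there are three distinct real roots. p(3) = -22 and p(4) = 364 have opposite signs, so a root lies in (3, 4); Newton's method refines it to λ ≈ 3.0481. p(9) = 224 and p(10) = -176 have opposite signs, so a root lies in (9, 10); Newton's method refines it to λ ≈ 9.594. p(72) = -1540 and p(73) = 2848 have opposite signs, so a root lies in (72, 73); Newton's method refines it to λ ≈ 72.3579. Check (Vieta): the three roots sum to 85, matching tr M = 85.
So the eigenvalues of A^T A are ≈ 3.0481, 9.594, 72.3579 (all ≥ 0, as they must be for A^T A). The largest is λ_max ≈ 72.3579, hence ||A||_2 = sqrt(λ_max) ≈ 8.5063.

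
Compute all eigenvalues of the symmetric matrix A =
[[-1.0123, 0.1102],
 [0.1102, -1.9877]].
sigma(A) ≈ {-2, -1}

A is real symmetric, so its spectrum consists of real eigenvalues. Expanding the characteristic polynomial of the displayed matrix gives
  det(λ I - A) = p(λ) = λ^2 + (3)λ + (2).
Solving p(λ) = 0 yields eigenvalues ≈ -2, -1. (A is shown rounded to 4 decimals, so these recover the underlying integer eigenvalues to within that precision.)
Verification: the trace of A = -3 equals the sum of eigenvalues -3, and det(A) ≈ 2.0000 matches the eigenvalue product 2.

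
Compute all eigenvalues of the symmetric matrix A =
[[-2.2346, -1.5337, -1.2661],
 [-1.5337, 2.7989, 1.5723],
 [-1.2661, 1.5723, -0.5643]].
sigma(A) ≈ {-3, -1, 4}

A is real symmetric, so its spectrum consists of real eigenvalues. Expanding the characteristic polynomial of the displayed matrix gives
  det(λ I - A) = p(λ) = λ^3 + (0)λ^2 + (-13)λ + (-12).
Solving p(λ) = 0 yields eigenvalues ≈ -3, -1, 4. (A is shown rounded to 4 decimals, so these recover the underlying integer eigenvalues to within that precision.)
Verification: the trace of A = 0 equals the sum of eigenvalues 0, and det(A) ≈ 12.0005 matches the eigenvalue product 12.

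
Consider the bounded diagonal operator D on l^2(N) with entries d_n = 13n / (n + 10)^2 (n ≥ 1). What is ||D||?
||D|| = 13/40 (attained at n = 10)

For D diagonal, ||D|| = sup_n |d_n|. Treat f(x) = 13x / (x + 10)^2 for real x > 0. By the quotient rule, f'(x) = 13(10 - x)/(x + 10)^3, which is positive for x < 10 and negative for x > 10. So f has a unique maximum at x = 10, and since 10 is a positive integer, the supremum over n ≥ 1 is attained at n = 10: d_10 = 13·10/(10 + 10)^2 = 13·10/400 = 13/40. Hence ||D|| = 13/40.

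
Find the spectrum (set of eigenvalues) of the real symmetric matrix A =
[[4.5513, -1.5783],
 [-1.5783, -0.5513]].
sigma(A) ≈ {-1, 5}

A is real symmetric, so its spectrum consists of real eigenvalues. Expanding the characteristic polynomial of the displayed matrix gives
  det(λ I - A) = p(λ) = λ^2 + (-4)λ + (-5).
Solving p(λ) = 0 yields eigenvalues ≈ -1, 5. (A is shown rounded to 4 decimals, so these recover the underlying integer eigenvalues to within that precision.)
Verification: the trace of A = 4 equals the sum of eigenvalues 4, and det(A) ≈ -5.0002 matches the eigenvalue product -5.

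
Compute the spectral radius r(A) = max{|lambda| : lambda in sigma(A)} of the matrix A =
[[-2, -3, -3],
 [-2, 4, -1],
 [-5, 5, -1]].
r(A) ≈ 5.3264

The eigenvalues of A are the roots of its characteristic polynomial. With M = A (coefficients from the trace, the sum of principal 2x2 minors, and det A):
  p(λ) = det(λ I - M) = λ^3 - λ^2 - 26λ + 41.
No integer candidate from the rational root theorem (±divisors of 41) is a root, so the roots are irrational. The cubic discriminant is Δ = 44945 > 0, so there are three distinct real roots. p(-6) = -55 and p(-5) = 21 have opposite signs, so a root lies in (-6, -5); Newton's method refines it to λ ≈ -5.3264. p(1) = 15 and p(2) = -7 have opposite signs, so a root lies in (1, 2); Newton's method refines it to λ ≈ 1.6438. p(4) = -15 and p(5) = 11 have opposite signs, so a root lies in (4, 5); Newton's method refines it to λ ≈ 4.6826. Check (Vieta): the three roots sum to 1, matching tr M = 1.
Thus the eigenvalues (to 4 decimals) are -5.3264 (modulus 5.3264); 1.6438 (modulus 1.6438); 4.6826 (modulus 4.6826). The spectral radius is the largest modulus: r(A) ≈ 5.3264. (Cross-check: r(A) ≤ ||A||_2 ≈ 8.4159; equality holds whenever A is normal, though it can also hold for some non-normal A.)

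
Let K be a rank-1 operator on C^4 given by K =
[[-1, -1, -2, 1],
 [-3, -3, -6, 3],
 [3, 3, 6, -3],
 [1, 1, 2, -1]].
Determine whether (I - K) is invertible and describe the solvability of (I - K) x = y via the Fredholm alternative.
(I - K) is singular (det(I - K) = 0, i.e. 1 ∈ sigma(K)). (I - K) x = y is solvable iff y ⊥ ker((I - K)^*) = span{(-1, -1, -2, 1)}, i.e. iff -y_1 - y_2 - 2y_3 + y_4 = 0. When solvable, the solutions are x = y + c·(1, 3, -3, -1), c arbitrary (ker(I - K) = span{(1, 3, -3, -1)}, dimension 1).

K has rank 1, so it is an outer product K = u v^T: every row of K is a multiple of one row vector. Reading off the entries, u = (1, 3, -3, -1) and v = (-1, -1, -2, 1) (row i of K equals u_i·v^T). A rank-one matrix u v^T satisfies K u = u (v·u) and kills the (3)-dimensional subspace v^⊥, so its characteristic polynomial is lambda^3 (lambda - v·u) with v·u = tr K = 1. Hence the eigenvalues of I - K are 1 (multiplicity 3) and 1 - (1) = 0, so det(I - K) = 0. (Direct check: I - K =
[[2, 1, 2, -1],
 [3, 4, 6, -3],
 [-3, -3, -5, 3],
 [-1, -1, -2, 2]]
has determinant 0.) So 1 is an eigenvalue of K and (I - K) is not invertible. The finite-dimensional Fredholm alternative says: either (I - K) is invertible, or ker(I - K) ≠ {0} and then range(I - K) = ker((I - K)^*)^⊥, with dim ker(I - K) = dim ker((I - K)^*). We are in the second case, so we need both kernels. Kernel of I - K: (I - K) u = u - u (v·u) = u - u = 0, so ker(I - K) = span{u} = span{(1, 3, -3, -1)} (it is exactly 1-dimensional because rank(I - K) = 3). Kernel of the adjoint: K is real, so (I - K)^* = I - K^T = I - v u^T, and (I - v u^T) v = v - v (u·v) = 0; hence ker((I - K)^*) = span{v} = span{(-1, -1, -2, 1)}. Therefore (I - K) x = y is solvable iff <y, v> = 0, i.e. iff -y_1 - y_2 - 2y_3 + y_4 = 0. When this holds, K y = u (v·y) = 0, so (I - K) y = y and x = y is a particular solution; the full solution set is the line x = y + c·u = y + c·(1, 3, -3, -1), c ∈ C.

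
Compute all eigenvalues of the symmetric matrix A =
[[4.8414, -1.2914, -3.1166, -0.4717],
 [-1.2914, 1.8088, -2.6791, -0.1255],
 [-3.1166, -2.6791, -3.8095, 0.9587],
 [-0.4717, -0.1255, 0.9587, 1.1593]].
sigma(A) ≈ {-6, 1, 3, 6}

A is real symmetric, so its spectrum consists of real eigenvalues. Expanding the characteristic polynomial of the displayed matrix gives
  det(λ I - A) = p(λ) = λ^4 + (-4)λ^3 + (-33)λ^2 + (143.9965)λ + (-107.9944).
Solving p(λ) = 0 yields eigenvalues ≈ -6, 1, 3, 6. (A is shown rounded to 4 decimals, so these recover the underlying integer eigenvalues to within that precision.)
Verification: the trace of A = 4 equals the sum of eigenvalues 4, and det(A) ≈ -107.9944 matches the eigenvalue product -108.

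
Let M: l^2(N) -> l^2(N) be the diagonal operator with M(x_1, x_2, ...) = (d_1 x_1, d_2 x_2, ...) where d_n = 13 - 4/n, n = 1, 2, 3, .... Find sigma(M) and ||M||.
sigma(M) = {13 - 4/n : n ≥ 1} ∪ {13}; ||M|| = 13

A bounded diagonal operator on l^2 with diagonal entries d_n has spectrum equal to the closure of {d_n : n ≥ 1}: every d_n is an eigenvalue (with eigenvector e_n), so {d_n} ⊂ sigma(M); the spectrum is closed, so its closure is too; and for lambda not in the closure, (M - lambda I) has bounded inverse (the diagonal entries 1/(d_n - lambda) are bounded). For our sequence d_n = 13 - 4/n, n = 1, 2, 3, ...:
  - {d_n} = {13 - 4/n : n ≥ 1}; the only limit point is 13
  - closure = {13 - 4/n : n ≥ 1} ∪ {13}
For the norm: a diagonal operator has ||M|| = sup_n |d_n|. Here d_n = 13 - 4/n increases monotonically from d_1 = 9 toward 13, with all terms in [9, 13); so sup_n |d_n| = 13 (the supremum is the limit, not attained). So ||M|| = 13.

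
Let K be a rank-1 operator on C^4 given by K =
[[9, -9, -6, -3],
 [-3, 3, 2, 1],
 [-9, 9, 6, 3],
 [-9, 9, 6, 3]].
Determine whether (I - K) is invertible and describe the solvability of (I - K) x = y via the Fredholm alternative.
(I - K) is invertible (det(I - K) = -20 ≠ 0), so for every y in C^4 the equation (I - K) x = y has a unique solution.

K has rank 1, so it is an outer product K = u v^T: every row of K is a multiple of one row vector. Reading off the entries, u = (-3, 1, 3, 3) and v = (-3, 3, 2, 1) (row i of K equals u_i·v^T). A rank-one matrix u v^T satisfies K u = u (v·u) and kills the (3)-dimensional subspace v^⊥, so its characteristic polynomial is lambda^3 (lambda - v·u) with v·u = tr K = 21. Hence the eigenvalues of I - K are 1 (multiplicity 3) and 1 - (21) = -20, so det(I - K) = -20. (Direct check: I - K =
[[-8, 9, 6, 3],
 [3, -2, -2, -1],
 [9, -9, -5, -3],
 [9, -9, -6, -2]]
has determinant -20.) The finite-dimensional Fredholm alternative says: either (I - K) is invertible, or ker(I - K) ≠ {0} and then range(I - K) = ker((I - K)^*)^⊥, with dim ker(I - K) = dim ker((I - K)^*). Since det(I - K) ≠ 0, 1 is not an eigenvalue of K and ker(I - K) = {0}, so we are in the first case: for every y there is a unique x = (I - K)^(-1) y. Explicitly, by the Sherman–Morrison formula, (I - u v^T)^(-1) = I + u v^T/(1 - v·u), i.e. (I - K)^(-1) = I + K/(-20).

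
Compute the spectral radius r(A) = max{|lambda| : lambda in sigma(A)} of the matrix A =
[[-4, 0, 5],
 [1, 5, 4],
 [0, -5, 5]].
r(A) ≈ 6.9555

The eigenvalues of A are the roots of its characteristic polynomial. With M = A (coefficients from the trace, the sum of principal 2x2 minors, and det A):
  p(λ) = det(λ I - M) = λ^3 - 6λ^2 + 5λ + 205.
No integer candidate from the rational root theorem (±divisors of 205) is a root, so the roots are irrational. The cubic discriminant is Δ = -1067855 < 0, so there is one real root and a complex-conjugate pair. p(-5) = -95 and p(-4) = 25 have opposite signs, so a root lies in (-5, -4); Newton's method refines it to λ ≈ -4.2374. Dividing out (λ - (-4.2374)) leaves approximately λ^2 - 10.2374λ + 48.3793. For λ^2 - 10.2374λ + 48.3793 the discriminant is -88.7137. It is negative, so the remaining roots are the complex-conjugate pair λ ≈ 5.1187 ± 4.7094i. Their product equals the constant term, so |λ|^2 ≈ 48.3793 and |λ| ≈ 6.9555.
Thus the eigenvalues (to 4 decimals) are -4.2374 (modulus 4.2374); 5.1187 ± 4.7094i (modulus 6.9555). The spectral radius is the largest modulus: r(A) ≈ 6.9555. (Cross-check: r(A) ≤ ||A||_2 ≈ 8.5144; equality holds whenever A is normal, though it can also hold for some non-normal A.)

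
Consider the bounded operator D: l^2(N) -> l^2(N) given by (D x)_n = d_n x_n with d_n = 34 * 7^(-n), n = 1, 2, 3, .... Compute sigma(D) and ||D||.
sigma(D) = {34 * 7^(-n) : n ≥ 1} ∪ {0}; ||D|| = 34/7

A bounded diagonal operator on l^2 with diagonal entries d_n has spectrum equal to the closure of {d_n : n ≥ 1}: every d_n is an eigenvalue (with eigenvector e_n), so {d_n} ⊂ sigma(D); the spectrum is closed, so its closure is too; and for lambda not in the closure, (D - lambda I) has bounded inverse (the diagonal entries 1/(d_n - lambda) are bounded). For our sequence d_n = 34 * 7^(-n), n = 1, 2, 3, ...:
  - {d_n} = {34 * 7^(-n) : n ≥ 1}; the only limit point is 0
  - closure = {34 * 7^(-n) : n ≥ 1} ∪ {0}
For the norm: a diagonal operator has ||D|| = sup_n |d_n|. Here d_n = 34 * 7^(-n) is positive and decreasing, so sup_n |d_n| = d_1 = 34/7. So ||D|| = 34/7.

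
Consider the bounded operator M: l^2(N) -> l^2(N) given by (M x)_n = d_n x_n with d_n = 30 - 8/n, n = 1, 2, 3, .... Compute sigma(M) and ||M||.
sigma(M) = {30 - 8/n : n ≥ 1} ∪ {30}; ||M|| = 30

A bounded diagonal operator on l^2 with diagonal entries d_n has spectrum equal to the closure of {d_n : n ≥ 1}: every d_n is an eigenvalue (with eigenvector e_n), so {d_n} ⊂ sigma(M); the spectrum is closed, so its closure is too; and for lambda not in the closure, (M - lambda I) has bounded inverse (the diagonal entries 1/(d_n - lambda) are bounded). For our sequence d_n = 30 - 8/n, n = 1, 2, 3, ...:
  - {d_n} = {30 - 8/n : n ≥ 1}; the only limit point is 30
  - closure = {30 - 8/n : n ≥ 1} ∪ {30}
For the norm: a diagonal operator has ||M|| = sup_n |d_n|. Here d_n = 30 - 8/n increases monotonically from d_1 = 22 toward 30, with all terms in [22, 30); so sup_n |d_n| = 30 (the supremum is the limit, not attained). So ||M|| = 30.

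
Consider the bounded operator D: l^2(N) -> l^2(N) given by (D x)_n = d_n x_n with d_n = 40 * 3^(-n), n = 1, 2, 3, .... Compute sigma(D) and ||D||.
sigma(D) = {40 * 3^(-n) : n ≥ 1} ∪ {0}; ||D|| = 40/3

A bounded diagonal operator on l^2 with diagonal entries d_n has spectrum equal to the closure of {d_n : n ≥ 1}: every d_n is an eigenvalue (with eigenvector e_n), so {d_n} ⊂ sigma(D); the spectrum is closed, so its closure is too; and for lambda not in the closure, (D - lambda I) has bounded inverse (the diagonal entries 1/(d_n - lambda) are bounded). For our sequence d_n = 40 * 3^(-n), n = 1, 2, 3, ...:
  - {d_n} = {40 * 3^(-n) : n ≥ 1}; the only limit point is 0
  - closure = {40 * 3^(-n) : n ≥ 1} ∪ {0}
For the norm: a diagonal operator has ||D|| = sup_n |d_n|. Here d_n = 40 * 3^(-n) is positive and decreasing, so sup_n |d_n| = d_1 = 40/3. So ||D|| = 40/3.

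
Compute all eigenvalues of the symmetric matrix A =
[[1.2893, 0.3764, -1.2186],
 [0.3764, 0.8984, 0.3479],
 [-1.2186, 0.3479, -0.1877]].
sigma(A) ≈ {-1, 1, 2}

A is real symmetric, so its spectrum consists of real eigenvalues. Expanding the characteristic polynomial of the displayed matrix gives
  det(λ I - A) = p(λ) = λ^3 + (-2)λ^2 + (-1)λ + (2).
Solving p(λ) = 0 yields eigenvalues ≈ -1, 1, 2. (A is shown rounded to 4 decimals, so these recover the underlying integer eigenvalues to within that precision.)
Verification: the trace of A = 2 equals the sum of eigenvalues 2, and det(A) ≈ -2.0001 matches the eigenvalue product -2.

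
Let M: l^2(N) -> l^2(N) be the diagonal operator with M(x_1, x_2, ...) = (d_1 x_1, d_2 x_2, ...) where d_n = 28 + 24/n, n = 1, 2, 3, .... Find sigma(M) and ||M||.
sigma(M) = {28 + 24/n : n ≥ 1} ∪ {28}; ||M|| = 52

A bounded diagonal operator on l^2 with diagonal entries d_n has spectrum equal to the closure of {d_n : n ≥ 1}: every d_n is an eigenvalue (with eigenvector e_n), so {d_n} ⊂ sigma(M); the spectrum is closed, so its closure is too; and for lambda not in the closure, (M - lambda I) has bounded inverse (the diagonal entries 1/(d_n - lambda) are bounded). For our sequence d_n = 28 + 24/n, n = 1, 2, 3, ...:
  - {d_n} = {28 + 24/n : n ≥ 1}; the only limit point is 28
  - closure = {28 + 24/n : n ≥ 1} ∪ {28}
For the norm: a diagonal operator has ||M|| = sup_n |d_n|. Here d_n = 28 + 24/n is positive and decreasing, so sup_n |d_n| = d_1 = 28 + 24 = 52. So ||M|| = 52.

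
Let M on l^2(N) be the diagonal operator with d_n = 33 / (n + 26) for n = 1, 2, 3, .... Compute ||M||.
||M|| = 11/9 (attained at n = 1)

For M diagonal, ||M|| = sup_n |d_n| = sup_n 33/(n + 26). This is positive and strictly decreasing in n, so the supremum is attained at n = 1: d_1 = 33/(1 + 26) = 11/9. Hence ||M|| = 11/9.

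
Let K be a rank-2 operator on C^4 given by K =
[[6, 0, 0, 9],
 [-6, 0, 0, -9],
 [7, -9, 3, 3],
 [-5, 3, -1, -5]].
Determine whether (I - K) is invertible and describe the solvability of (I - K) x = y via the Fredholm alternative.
(I - K) is invertible (det(I - K) = 45 ≠ 0), so for every y in C^4 the equation (I - K) x = y has a unique solution.

K has rank 2 and factors as K = U V^T = u1 v1^T + u2 v2^T with u1 = (0, 0, 3, -1), v1 = (3, -3, 1, 2), u2 = (-3, 3, 1, 1), v2 = (-2, 0, 0, -3) (multiplying out reproduces the displayed K). The nonzero eigenvalues of U V^T coincide with those of the 2 x 2 matrix G = V^T U = [[v1·u1, v1·u2], [v2·u1, v2·u2]] = [[1, -15], [3, 3]], and by the Sylvester determinant identity det(I_4 - U V^T) = det(I_2 - V^T U) = det([[0, 15], [-3, -2]]) = (0)(-2) - (15)(-3) = 45. (Direct check: I - K =
[[-5, 0, 0, -9],
 [6, 1, 0, 9],
 [-7, 9, -2, -3],
 [5, -3, 1, 6]]
has determinant 45.) The finite-dimensional Fredholm alternative says: either (I - K) is invertible, or ker(I - K) ≠ {0} and then range(I - K) = ker((I - K)^*)^⊥, with dim ker(I - K) = dim ker((I - K)^*). Since det(I - K) ≠ 0, 1 is not an eigenvalue of K and ker(I - K) = {0}, so we are in the first case: for every y there is a unique x = (I - K)^(-1) y. (Explicitly, by the Woodbury identity, (I - U V^T)^(-1) = I + U (I_2 - G)^(-1) V^T.)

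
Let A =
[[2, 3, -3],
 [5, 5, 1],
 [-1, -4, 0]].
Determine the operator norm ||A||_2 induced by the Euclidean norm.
||A||_2 ≈ 8.7531 (= sqrt(largest eigenvalue of A^T A))

||A||_2 = sigma_max(A) = sqrt(lambda_max(A^T A)). Form the symmetric matrix M = A^T A =
[[30, 35, -1],
 [35, 50, -4],
 [-1, -4, 10]].
Its characteristic polynomial (trace, sum of principal 2x2 minors, determinant of M give the coefficients) is
  p(λ) = det(λ I - M) = λ^3 - 90λ^2 + 1058λ - 2500.
No integer candidate from the rational root theorem (±divisors of 2500) is a root, so the roots are irrational. The cubic discriminant is Δ = 1155849952 > 0, so there are three distinct real roots. p(3) = -109 and p(4) = 356 have opposite signs, so a root lies in (3, 4); Newton's method refines it to λ ≈ 3.2063. p(10) = 80 and p(11) = -421 have opposite signs, so a root lies in (10, 11); Newton's method refines it to λ ≈ 10.1768. p(76) = -2956 and p(77) = 1889 have opposite signs, so a root lies in (76, 77); Newton's method refines it to λ ≈ 76.6169. Check (Vieta): the three roots sum to 90, matching tr M = 90.
So the eigenvalues of A^T A are ≈ 3.2063, 10.1768, 76.6169 (all ≥ 0, as they must be for A^T A). The largest is λ_max ≈ 76.6169, hence ||A||_2 = sqrt(λ_max) ≈ 8.7531.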